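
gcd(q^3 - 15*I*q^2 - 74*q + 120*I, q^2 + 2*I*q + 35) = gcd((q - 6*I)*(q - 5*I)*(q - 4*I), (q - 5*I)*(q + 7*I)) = q - 5*I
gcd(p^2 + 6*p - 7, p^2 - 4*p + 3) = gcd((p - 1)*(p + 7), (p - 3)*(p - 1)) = p - 1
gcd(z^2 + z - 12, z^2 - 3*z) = z - 3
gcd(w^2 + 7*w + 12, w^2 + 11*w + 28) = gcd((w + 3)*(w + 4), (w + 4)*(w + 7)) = w + 4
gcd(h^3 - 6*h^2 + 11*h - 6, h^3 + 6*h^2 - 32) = h - 2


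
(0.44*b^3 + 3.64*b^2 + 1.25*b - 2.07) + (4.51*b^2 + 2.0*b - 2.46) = 0.44*b^3 + 8.15*b^2 + 3.25*b - 4.53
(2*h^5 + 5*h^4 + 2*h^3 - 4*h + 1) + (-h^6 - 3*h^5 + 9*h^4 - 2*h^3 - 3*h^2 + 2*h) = -h^6 - h^5 + 14*h^4 - 3*h^2 - 2*h + 1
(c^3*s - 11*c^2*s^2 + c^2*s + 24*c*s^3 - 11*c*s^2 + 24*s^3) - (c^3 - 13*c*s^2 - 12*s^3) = c^3*s - c^3 - 11*c^2*s^2 + c^2*s + 24*c*s^3 + 2*c*s^2 + 36*s^3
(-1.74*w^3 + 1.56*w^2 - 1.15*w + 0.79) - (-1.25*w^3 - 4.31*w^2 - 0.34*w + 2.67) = -0.49*w^3 + 5.87*w^2 - 0.81*w - 1.88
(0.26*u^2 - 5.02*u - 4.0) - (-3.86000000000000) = 0.26*u^2 - 5.02*u - 0.14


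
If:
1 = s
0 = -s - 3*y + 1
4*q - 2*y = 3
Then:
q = 3/4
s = 1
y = 0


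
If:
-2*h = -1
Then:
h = 1/2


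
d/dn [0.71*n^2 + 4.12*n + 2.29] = 1.42*n + 4.12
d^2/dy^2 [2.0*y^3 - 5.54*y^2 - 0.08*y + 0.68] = 12.0*y - 11.08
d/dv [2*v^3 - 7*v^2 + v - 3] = 6*v^2 - 14*v + 1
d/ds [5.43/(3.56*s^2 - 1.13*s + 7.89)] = (6.1359 - 38.6616*s)/(3.56*s^2 - 1.13*s + 7.89)^2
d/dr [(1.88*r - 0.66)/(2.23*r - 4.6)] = (33.01052 - 16.002926*r)/(2.23*r - 4.6)^3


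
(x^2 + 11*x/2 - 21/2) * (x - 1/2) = x^3 + 5*x^2 - 53*x/4 + 21/4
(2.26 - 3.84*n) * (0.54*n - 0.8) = -2.0736*n^2 + 4.2924*n - 1.808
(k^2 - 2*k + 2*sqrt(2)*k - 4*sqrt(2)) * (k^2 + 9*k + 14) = k^4 + 2*sqrt(2)*k^3 + 7*k^3 - 4*k^2 + 14*sqrt(2)*k^2 - 28*k - 8*sqrt(2)*k - 56*sqrt(2)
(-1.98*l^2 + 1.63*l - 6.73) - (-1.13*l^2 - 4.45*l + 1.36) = -0.85*l^2 + 6.08*l - 8.09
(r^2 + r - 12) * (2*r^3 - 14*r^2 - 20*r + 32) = 2*r^5 - 12*r^4 - 58*r^3 + 180*r^2 + 272*r - 384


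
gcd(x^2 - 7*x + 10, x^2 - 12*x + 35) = x - 5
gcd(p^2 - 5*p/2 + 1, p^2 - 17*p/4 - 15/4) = 1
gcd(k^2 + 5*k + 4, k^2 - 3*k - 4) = k + 1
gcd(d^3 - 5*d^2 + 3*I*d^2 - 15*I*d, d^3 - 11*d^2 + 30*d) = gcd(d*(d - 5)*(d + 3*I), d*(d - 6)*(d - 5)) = d^2 - 5*d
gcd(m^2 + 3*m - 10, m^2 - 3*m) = 1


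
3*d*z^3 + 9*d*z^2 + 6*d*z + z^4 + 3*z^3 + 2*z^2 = z*(3*d + z)*(z + 1)*(z + 2)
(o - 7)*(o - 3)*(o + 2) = o^3 - 8*o^2 + o + 42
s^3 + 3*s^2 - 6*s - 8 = (s - 2)*(s + 1)*(s + 4)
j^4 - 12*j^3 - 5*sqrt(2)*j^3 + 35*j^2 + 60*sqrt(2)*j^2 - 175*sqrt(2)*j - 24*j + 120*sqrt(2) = (j - 8)*(j - 3)*(j - 1)*(j - 5*sqrt(2))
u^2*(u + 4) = u^3 + 4*u^2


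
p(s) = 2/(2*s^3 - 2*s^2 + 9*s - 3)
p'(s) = 2*(-6*s^2 + 4*s - 9)/(2*s^3 - 2*s^2 + 9*s - 3)^2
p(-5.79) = -0.00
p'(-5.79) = -0.00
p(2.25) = 0.07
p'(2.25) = -0.07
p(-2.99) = -0.02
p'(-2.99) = -0.01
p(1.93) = 0.09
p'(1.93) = -0.10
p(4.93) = 0.01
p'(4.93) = -0.01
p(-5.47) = -0.00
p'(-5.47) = -0.00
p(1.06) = 0.30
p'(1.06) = -0.52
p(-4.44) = -0.01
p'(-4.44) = -0.00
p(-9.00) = 0.00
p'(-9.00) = 0.00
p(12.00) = 0.00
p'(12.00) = 0.00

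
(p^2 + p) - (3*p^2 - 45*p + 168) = -2*p^2 + 46*p - 168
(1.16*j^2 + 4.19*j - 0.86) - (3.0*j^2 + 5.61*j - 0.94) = -1.84*j^2 - 1.42*j + 0.08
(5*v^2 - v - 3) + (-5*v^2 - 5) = -v - 8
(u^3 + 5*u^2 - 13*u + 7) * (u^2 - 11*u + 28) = u^5 - 6*u^4 - 40*u^3 + 290*u^2 - 441*u + 196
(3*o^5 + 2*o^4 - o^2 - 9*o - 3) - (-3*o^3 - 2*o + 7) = 3*o^5 + 2*o^4 + 3*o^3 - o^2 - 7*o - 10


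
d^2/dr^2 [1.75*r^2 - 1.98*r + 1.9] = 3.50000000000000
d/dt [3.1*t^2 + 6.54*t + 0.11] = 6.2*t + 6.54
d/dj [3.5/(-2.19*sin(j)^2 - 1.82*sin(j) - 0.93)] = (15.33*sin(j) + 6.37)*cos(j)/(2.19*sin(j)^2 + 1.82*sin(j) + 0.93)^2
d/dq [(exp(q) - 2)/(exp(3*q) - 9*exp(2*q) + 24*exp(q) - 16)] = (-2*exp(2*q) + 7*exp(q) - 8)*exp(q)/(exp(5*q) - 14*exp(4*q) + 73*exp(3*q) - 172*exp(2*q) + 176*exp(q) - 64)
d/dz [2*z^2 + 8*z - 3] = 4*z + 8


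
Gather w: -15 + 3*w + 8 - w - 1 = 2*w - 8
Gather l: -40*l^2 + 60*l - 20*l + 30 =-40*l^2 + 40*l + 30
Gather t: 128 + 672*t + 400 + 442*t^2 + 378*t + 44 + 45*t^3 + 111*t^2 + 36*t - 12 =45*t^3 + 553*t^2 + 1086*t + 560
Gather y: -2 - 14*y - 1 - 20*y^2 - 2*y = -20*y^2 - 16*y - 3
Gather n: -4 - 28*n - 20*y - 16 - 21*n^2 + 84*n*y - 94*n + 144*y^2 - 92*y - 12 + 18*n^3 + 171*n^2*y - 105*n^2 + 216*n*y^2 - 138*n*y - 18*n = 18*n^3 + n^2*(171*y - 126) + n*(216*y^2 - 54*y - 140) + 144*y^2 - 112*y - 32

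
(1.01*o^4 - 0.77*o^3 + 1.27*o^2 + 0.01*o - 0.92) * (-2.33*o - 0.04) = -2.3533*o^5 + 1.7537*o^4 - 2.9283*o^3 - 0.0741*o^2 + 2.1432*o + 0.0368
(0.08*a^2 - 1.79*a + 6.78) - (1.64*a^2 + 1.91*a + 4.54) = -1.56*a^2 - 3.7*a + 2.24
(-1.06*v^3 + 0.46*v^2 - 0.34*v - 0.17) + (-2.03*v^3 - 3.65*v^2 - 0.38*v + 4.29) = -3.09*v^3 - 3.19*v^2 - 0.72*v + 4.12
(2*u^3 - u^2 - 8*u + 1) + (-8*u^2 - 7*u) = 2*u^3 - 9*u^2 - 15*u + 1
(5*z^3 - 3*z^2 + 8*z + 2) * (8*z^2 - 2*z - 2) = 40*z^5 - 34*z^4 + 60*z^3 + 6*z^2 - 20*z - 4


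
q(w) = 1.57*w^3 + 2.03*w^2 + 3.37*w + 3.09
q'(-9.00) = 348.34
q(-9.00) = -1007.34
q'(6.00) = 197.29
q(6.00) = 435.51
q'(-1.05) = 4.30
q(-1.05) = -0.03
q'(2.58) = 45.20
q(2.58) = 52.26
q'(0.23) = 4.55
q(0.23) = 3.99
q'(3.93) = 92.07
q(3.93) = 142.98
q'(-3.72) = 53.45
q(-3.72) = -62.18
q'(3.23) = 65.62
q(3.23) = 88.06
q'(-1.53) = 8.18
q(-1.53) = -2.94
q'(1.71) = 24.09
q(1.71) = 22.64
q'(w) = 4.71*w^2 + 4.06*w + 3.37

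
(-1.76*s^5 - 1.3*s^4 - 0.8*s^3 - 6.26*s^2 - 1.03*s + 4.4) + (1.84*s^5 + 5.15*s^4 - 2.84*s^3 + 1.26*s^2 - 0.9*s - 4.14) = 0.0800000000000001*s^5 + 3.85*s^4 - 3.64*s^3 - 5.0*s^2 - 1.93*s + 0.260000000000001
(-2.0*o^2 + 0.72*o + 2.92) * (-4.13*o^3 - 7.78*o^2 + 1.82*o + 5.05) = 8.26*o^5 + 12.5864*o^4 - 21.3012*o^3 - 31.5072*o^2 + 8.9504*o + 14.746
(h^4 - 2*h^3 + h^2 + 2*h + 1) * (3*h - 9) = 3*h^5 - 15*h^4 + 21*h^3 - 3*h^2 - 15*h - 9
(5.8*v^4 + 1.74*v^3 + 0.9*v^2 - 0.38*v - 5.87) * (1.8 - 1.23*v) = -7.134*v^5 + 8.2998*v^4 + 2.025*v^3 + 2.0874*v^2 + 6.5361*v - 10.566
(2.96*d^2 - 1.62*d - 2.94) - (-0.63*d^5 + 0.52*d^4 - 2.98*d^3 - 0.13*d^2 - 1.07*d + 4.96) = 0.63*d^5 - 0.52*d^4 + 2.98*d^3 + 3.09*d^2 - 0.55*d - 7.9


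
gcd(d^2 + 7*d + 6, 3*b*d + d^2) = 1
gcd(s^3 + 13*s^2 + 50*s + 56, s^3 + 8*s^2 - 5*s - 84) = s^2 + 11*s + 28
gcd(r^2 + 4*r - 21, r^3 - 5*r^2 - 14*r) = 1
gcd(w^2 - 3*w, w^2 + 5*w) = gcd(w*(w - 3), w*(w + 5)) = w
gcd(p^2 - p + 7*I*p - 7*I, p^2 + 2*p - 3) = p - 1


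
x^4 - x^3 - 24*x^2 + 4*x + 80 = (x - 5)*(x - 2)*(x + 2)*(x + 4)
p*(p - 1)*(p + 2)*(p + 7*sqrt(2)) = p^4 + p^3 + 7*sqrt(2)*p^3 - 2*p^2 + 7*sqrt(2)*p^2 - 14*sqrt(2)*p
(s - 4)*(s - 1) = s^2 - 5*s + 4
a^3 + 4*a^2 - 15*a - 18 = (a - 3)*(a + 1)*(a + 6)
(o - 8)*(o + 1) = o^2 - 7*o - 8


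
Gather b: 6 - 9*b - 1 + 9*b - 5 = 0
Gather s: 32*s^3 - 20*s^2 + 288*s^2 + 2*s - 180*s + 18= 32*s^3 + 268*s^2 - 178*s + 18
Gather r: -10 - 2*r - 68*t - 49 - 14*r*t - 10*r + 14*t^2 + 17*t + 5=r*(-14*t - 12) + 14*t^2 - 51*t - 54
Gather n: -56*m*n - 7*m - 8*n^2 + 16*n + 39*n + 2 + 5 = -7*m - 8*n^2 + n*(55 - 56*m) + 7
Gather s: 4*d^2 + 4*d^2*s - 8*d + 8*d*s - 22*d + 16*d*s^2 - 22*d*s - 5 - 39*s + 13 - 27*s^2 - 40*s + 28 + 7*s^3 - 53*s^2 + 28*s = 4*d^2 - 30*d + 7*s^3 + s^2*(16*d - 80) + s*(4*d^2 - 14*d - 51) + 36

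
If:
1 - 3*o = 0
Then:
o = 1/3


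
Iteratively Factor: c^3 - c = (c)*(c^2 - 1) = c*(c + 1)*(c - 1)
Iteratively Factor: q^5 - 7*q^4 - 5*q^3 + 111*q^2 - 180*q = (q - 3)*(q^4 - 4*q^3 - 17*q^2 + 60*q) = (q - 3)*(q + 4)*(q^3 - 8*q^2 + 15*q) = q*(q - 3)*(q + 4)*(q^2 - 8*q + 15) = q*(q - 5)*(q - 3)*(q + 4)*(q - 3)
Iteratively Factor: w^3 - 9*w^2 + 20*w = (w - 5)*(w^2 - 4*w) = w*(w - 5)*(w - 4)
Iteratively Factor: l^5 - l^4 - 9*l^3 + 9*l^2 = (l)*(l^4 - l^3 - 9*l^2 + 9*l) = l^2*(l^3 - l^2 - 9*l + 9) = l^2*(l - 3)*(l^2 + 2*l - 3) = l^2*(l - 3)*(l - 1)*(l + 3)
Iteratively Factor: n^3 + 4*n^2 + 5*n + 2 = (n + 2)*(n^2 + 2*n + 1) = (n + 1)*(n + 2)*(n + 1)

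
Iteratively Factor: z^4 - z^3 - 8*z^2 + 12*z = (z - 2)*(z^3 + z^2 - 6*z) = (z - 2)*(z + 3)*(z^2 - 2*z) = z*(z - 2)*(z + 3)*(z - 2)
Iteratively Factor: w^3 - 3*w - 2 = (w - 2)*(w^2 + 2*w + 1) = (w - 2)*(w + 1)*(w + 1)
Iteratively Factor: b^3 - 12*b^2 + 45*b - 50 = (b - 2)*(b^2 - 10*b + 25) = (b - 5)*(b - 2)*(b - 5)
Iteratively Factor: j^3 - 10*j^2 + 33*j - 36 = (j - 4)*(j^2 - 6*j + 9) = (j - 4)*(j - 3)*(j - 3)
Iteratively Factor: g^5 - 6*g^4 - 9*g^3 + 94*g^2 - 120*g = (g - 5)*(g^4 - g^3 - 14*g^2 + 24*g) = (g - 5)*(g - 3)*(g^3 + 2*g^2 - 8*g) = (g - 5)*(g - 3)*(g - 2)*(g^2 + 4*g) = g*(g - 5)*(g - 3)*(g - 2)*(g + 4)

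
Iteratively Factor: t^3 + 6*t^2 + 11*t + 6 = (t + 1)*(t^2 + 5*t + 6) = (t + 1)*(t + 2)*(t + 3)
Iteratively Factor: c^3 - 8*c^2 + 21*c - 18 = (c - 3)*(c^2 - 5*c + 6) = (c - 3)*(c - 2)*(c - 3)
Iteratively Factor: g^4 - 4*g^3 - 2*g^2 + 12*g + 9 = (g - 3)*(g^3 - g^2 - 5*g - 3) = (g - 3)^2*(g^2 + 2*g + 1) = (g - 3)^2*(g + 1)*(g + 1)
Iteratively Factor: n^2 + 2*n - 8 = (n - 2)*(n + 4)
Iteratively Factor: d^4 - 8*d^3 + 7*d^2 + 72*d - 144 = (d - 3)*(d^3 - 5*d^2 - 8*d + 48) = (d - 4)*(d - 3)*(d^2 - d - 12) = (d - 4)*(d - 3)*(d + 3)*(d - 4)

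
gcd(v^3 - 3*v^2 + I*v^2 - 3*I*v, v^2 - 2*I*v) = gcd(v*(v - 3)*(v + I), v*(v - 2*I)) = v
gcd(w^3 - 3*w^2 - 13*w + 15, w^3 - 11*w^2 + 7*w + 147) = w + 3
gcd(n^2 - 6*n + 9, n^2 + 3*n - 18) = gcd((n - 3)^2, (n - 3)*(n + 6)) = n - 3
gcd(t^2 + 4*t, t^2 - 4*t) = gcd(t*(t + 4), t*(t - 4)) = t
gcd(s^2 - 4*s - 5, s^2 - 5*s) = s - 5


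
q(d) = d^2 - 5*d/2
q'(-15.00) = -32.50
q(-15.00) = 262.50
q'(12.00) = 21.50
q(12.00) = 114.00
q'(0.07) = -2.36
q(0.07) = -0.17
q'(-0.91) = -4.32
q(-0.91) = 3.10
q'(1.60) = 0.70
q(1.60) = -1.44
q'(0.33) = -1.84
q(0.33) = -0.72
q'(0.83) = -0.84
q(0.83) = -1.39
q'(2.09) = 1.68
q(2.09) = -0.86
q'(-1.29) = -5.08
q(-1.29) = 4.89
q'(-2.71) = -7.92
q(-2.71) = 14.12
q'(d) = 2*d - 5/2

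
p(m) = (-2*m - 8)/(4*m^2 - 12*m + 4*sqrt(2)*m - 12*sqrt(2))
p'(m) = (-2*m - 8)*(-8*m - 4*sqrt(2) + 12)/(4*m^2 - 12*m + 4*sqrt(2)*m - 12*sqrt(2))^2 - 2/(4*m^2 - 12*m + 4*sqrt(2)*m - 12*sqrt(2))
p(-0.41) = 0.52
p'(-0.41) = -0.22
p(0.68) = 0.48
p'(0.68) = 0.08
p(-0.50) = 0.55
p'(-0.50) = -0.29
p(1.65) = 0.68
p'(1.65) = 0.40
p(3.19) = -4.11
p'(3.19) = 21.95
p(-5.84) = 0.02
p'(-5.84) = 0.00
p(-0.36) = 0.51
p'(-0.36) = -0.19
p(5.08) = -0.34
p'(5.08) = 0.18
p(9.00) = -0.10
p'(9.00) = 0.02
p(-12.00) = 0.03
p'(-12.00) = 0.00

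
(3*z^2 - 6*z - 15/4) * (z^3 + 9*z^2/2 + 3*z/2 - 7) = 3*z^5 + 15*z^4/2 - 105*z^3/4 - 375*z^2/8 + 291*z/8 + 105/4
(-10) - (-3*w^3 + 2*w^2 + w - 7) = 3*w^3 - 2*w^2 - w - 3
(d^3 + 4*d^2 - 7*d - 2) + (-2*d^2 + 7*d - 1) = d^3 + 2*d^2 - 3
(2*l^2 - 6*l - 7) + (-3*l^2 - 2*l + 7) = -l^2 - 8*l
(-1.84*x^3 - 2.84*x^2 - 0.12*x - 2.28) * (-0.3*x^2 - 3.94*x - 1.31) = 0.552*x^5 + 8.1016*x^4 + 13.636*x^3 + 4.8772*x^2 + 9.1404*x + 2.9868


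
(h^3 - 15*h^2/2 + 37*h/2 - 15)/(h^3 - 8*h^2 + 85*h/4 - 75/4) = 2*(h - 2)/(2*h - 5)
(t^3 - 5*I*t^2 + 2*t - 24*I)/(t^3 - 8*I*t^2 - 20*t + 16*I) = (t^2 - I*t + 6)/(t^2 - 4*I*t - 4)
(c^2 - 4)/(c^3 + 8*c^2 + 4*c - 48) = (c + 2)/(c^2 + 10*c + 24)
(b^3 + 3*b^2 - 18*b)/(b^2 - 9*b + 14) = b*(b^2 + 3*b - 18)/(b^2 - 9*b + 14)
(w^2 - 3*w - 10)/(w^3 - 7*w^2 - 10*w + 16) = (w - 5)/(w^2 - 9*w + 8)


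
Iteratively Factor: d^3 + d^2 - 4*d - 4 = (d - 2)*(d^2 + 3*d + 2) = (d - 2)*(d + 1)*(d + 2)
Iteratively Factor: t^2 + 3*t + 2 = (t + 1)*(t + 2)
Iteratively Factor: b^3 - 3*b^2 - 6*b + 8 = (b + 2)*(b^2 - 5*b + 4) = (b - 4)*(b + 2)*(b - 1)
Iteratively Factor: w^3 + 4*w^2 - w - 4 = (w - 1)*(w^2 + 5*w + 4) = (w - 1)*(w + 1)*(w + 4)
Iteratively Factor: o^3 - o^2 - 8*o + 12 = (o + 3)*(o^2 - 4*o + 4) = (o - 2)*(o + 3)*(o - 2)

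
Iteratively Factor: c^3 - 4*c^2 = (c - 4)*(c^2) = c*(c - 4)*(c)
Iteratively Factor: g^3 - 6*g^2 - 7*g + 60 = (g - 4)*(g^2 - 2*g - 15) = (g - 5)*(g - 4)*(g + 3)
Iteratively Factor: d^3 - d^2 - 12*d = (d + 3)*(d^2 - 4*d) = d*(d + 3)*(d - 4)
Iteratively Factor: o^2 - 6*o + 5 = (o - 5)*(o - 1)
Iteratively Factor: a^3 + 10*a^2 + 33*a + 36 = (a + 3)*(a^2 + 7*a + 12) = (a + 3)*(a + 4)*(a + 3)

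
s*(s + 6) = s^2 + 6*s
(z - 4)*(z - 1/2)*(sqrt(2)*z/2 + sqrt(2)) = sqrt(2)*z^3/2 - 5*sqrt(2)*z^2/4 - 7*sqrt(2)*z/2 + 2*sqrt(2)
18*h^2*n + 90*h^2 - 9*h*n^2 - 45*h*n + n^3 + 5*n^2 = (-6*h + n)*(-3*h + n)*(n + 5)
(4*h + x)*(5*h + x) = 20*h^2 + 9*h*x + x^2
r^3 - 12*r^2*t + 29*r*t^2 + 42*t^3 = (r - 7*t)*(r - 6*t)*(r + t)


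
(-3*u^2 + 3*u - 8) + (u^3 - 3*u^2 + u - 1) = u^3 - 6*u^2 + 4*u - 9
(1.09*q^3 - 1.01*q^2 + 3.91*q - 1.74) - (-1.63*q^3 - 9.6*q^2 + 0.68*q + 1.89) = 2.72*q^3 + 8.59*q^2 + 3.23*q - 3.63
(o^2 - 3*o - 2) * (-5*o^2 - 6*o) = -5*o^4 + 9*o^3 + 28*o^2 + 12*o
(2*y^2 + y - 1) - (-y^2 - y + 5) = 3*y^2 + 2*y - 6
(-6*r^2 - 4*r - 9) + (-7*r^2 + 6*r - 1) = -13*r^2 + 2*r - 10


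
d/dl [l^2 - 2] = 2*l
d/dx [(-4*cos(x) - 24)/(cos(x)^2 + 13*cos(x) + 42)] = -4*sin(x)/(cos(x) + 7)^2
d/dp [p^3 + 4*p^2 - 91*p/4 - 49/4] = 3*p^2 + 8*p - 91/4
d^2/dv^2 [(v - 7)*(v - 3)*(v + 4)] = 6*v - 12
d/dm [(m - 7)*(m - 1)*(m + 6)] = 3*m^2 - 4*m - 41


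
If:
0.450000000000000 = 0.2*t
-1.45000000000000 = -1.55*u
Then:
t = 2.25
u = 0.94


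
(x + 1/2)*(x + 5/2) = x^2 + 3*x + 5/4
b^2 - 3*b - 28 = (b - 7)*(b + 4)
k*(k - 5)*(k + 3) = k^3 - 2*k^2 - 15*k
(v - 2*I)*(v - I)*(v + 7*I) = v^3 + 4*I*v^2 + 19*v - 14*I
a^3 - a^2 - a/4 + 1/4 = (a - 1)*(a - 1/2)*(a + 1/2)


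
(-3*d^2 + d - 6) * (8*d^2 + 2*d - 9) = -24*d^4 + 2*d^3 - 19*d^2 - 21*d + 54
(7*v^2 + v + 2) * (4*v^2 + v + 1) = 28*v^4 + 11*v^3 + 16*v^2 + 3*v + 2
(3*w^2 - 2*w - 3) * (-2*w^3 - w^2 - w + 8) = -6*w^5 + w^4 + 5*w^3 + 29*w^2 - 13*w - 24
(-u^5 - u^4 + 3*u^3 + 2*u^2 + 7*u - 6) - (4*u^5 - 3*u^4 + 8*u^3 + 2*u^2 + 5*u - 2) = -5*u^5 + 2*u^4 - 5*u^3 + 2*u - 4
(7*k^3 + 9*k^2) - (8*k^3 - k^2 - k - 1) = -k^3 + 10*k^2 + k + 1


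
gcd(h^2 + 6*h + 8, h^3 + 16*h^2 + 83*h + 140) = h + 4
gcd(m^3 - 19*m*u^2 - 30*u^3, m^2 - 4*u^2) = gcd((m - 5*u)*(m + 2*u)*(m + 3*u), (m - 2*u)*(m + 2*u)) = m + 2*u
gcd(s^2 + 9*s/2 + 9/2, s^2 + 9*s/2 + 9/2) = s^2 + 9*s/2 + 9/2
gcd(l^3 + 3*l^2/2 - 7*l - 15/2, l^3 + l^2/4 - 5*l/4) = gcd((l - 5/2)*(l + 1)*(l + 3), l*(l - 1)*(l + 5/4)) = 1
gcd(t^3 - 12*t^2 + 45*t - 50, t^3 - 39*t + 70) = t^2 - 7*t + 10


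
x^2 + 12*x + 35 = (x + 5)*(x + 7)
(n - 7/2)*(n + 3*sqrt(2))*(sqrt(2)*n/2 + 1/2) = sqrt(2)*n^3/2 - 7*sqrt(2)*n^2/4 + 7*n^2/2 - 49*n/4 + 3*sqrt(2)*n/2 - 21*sqrt(2)/4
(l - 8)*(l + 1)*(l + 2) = l^3 - 5*l^2 - 22*l - 16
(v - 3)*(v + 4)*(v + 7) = v^3 + 8*v^2 - 5*v - 84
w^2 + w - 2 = (w - 1)*(w + 2)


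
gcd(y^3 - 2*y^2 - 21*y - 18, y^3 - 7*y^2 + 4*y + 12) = y^2 - 5*y - 6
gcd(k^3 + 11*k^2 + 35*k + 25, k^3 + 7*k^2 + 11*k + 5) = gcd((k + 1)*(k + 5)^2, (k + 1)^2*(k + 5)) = k^2 + 6*k + 5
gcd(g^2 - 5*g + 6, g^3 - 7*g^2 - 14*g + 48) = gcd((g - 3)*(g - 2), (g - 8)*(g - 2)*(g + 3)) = g - 2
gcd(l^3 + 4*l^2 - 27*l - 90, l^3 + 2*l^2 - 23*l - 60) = l^2 - 2*l - 15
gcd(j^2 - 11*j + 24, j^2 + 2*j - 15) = j - 3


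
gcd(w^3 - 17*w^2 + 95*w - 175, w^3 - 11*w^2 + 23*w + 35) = w^2 - 12*w + 35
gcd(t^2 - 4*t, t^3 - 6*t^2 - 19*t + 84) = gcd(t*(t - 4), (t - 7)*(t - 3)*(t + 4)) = 1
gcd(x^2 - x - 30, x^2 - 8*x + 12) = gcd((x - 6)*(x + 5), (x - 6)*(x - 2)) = x - 6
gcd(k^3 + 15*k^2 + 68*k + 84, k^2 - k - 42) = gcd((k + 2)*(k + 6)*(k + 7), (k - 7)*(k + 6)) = k + 6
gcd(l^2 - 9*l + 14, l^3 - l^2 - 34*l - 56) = l - 7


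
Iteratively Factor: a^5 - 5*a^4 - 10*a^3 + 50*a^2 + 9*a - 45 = (a + 1)*(a^4 - 6*a^3 - 4*a^2 + 54*a - 45) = (a - 1)*(a + 1)*(a^3 - 5*a^2 - 9*a + 45) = (a - 3)*(a - 1)*(a + 1)*(a^2 - 2*a - 15) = (a - 3)*(a - 1)*(a + 1)*(a + 3)*(a - 5)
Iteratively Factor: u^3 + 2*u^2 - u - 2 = (u - 1)*(u^2 + 3*u + 2) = (u - 1)*(u + 2)*(u + 1)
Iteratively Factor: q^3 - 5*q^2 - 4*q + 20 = (q - 5)*(q^2 - 4) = (q - 5)*(q - 2)*(q + 2)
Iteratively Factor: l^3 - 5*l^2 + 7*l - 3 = (l - 3)*(l^2 - 2*l + 1) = (l - 3)*(l - 1)*(l - 1)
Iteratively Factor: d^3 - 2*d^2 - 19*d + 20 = (d + 4)*(d^2 - 6*d + 5) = (d - 1)*(d + 4)*(d - 5)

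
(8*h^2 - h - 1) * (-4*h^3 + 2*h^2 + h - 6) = -32*h^5 + 20*h^4 + 10*h^3 - 51*h^2 + 5*h + 6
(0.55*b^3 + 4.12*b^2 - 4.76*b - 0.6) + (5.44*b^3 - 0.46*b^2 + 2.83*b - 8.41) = 5.99*b^3 + 3.66*b^2 - 1.93*b - 9.01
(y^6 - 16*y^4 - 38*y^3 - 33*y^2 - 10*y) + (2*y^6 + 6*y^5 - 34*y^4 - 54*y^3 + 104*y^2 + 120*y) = 3*y^6 + 6*y^5 - 50*y^4 - 92*y^3 + 71*y^2 + 110*y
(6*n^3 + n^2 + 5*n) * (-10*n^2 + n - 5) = -60*n^5 - 4*n^4 - 79*n^3 - 25*n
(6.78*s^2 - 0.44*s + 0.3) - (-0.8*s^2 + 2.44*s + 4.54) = 7.58*s^2 - 2.88*s - 4.24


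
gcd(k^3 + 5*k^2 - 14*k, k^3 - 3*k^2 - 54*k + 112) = k^2 + 5*k - 14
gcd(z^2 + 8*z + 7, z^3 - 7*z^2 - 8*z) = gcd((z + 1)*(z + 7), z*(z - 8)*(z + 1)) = z + 1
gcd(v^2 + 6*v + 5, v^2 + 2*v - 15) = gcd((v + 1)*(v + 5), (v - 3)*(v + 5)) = v + 5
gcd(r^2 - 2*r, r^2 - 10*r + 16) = r - 2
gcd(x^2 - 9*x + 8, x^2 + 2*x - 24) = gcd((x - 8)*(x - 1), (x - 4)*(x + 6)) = 1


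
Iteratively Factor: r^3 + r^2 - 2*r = (r + 2)*(r^2 - r) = r*(r + 2)*(r - 1)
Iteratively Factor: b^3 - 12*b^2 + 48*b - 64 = (b - 4)*(b^2 - 8*b + 16) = (b - 4)^2*(b - 4)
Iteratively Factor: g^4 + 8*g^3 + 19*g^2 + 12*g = (g + 3)*(g^3 + 5*g^2 + 4*g) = (g + 3)*(g + 4)*(g^2 + g) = g*(g + 3)*(g + 4)*(g + 1)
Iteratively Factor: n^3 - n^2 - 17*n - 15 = (n - 5)*(n^2 + 4*n + 3) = (n - 5)*(n + 3)*(n + 1)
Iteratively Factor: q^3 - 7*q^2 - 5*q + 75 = (q + 3)*(q^2 - 10*q + 25) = (q - 5)*(q + 3)*(q - 5)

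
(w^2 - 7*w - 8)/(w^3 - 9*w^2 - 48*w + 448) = (w + 1)/(w^2 - w - 56)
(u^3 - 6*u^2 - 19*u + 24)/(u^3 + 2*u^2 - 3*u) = (u - 8)/u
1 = 1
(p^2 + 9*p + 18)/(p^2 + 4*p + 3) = (p + 6)/(p + 1)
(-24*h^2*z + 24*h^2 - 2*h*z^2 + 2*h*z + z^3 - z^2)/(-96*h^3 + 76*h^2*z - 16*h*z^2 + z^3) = (4*h*z - 4*h + z^2 - z)/(16*h^2 - 10*h*z + z^2)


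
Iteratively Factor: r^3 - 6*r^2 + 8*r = (r)*(r^2 - 6*r + 8) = r*(r - 4)*(r - 2)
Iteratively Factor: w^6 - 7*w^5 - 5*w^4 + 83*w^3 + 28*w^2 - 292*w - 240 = (w + 2)*(w^5 - 9*w^4 + 13*w^3 + 57*w^2 - 86*w - 120) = (w - 5)*(w + 2)*(w^4 - 4*w^3 - 7*w^2 + 22*w + 24) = (w - 5)*(w - 4)*(w + 2)*(w^3 - 7*w - 6) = (w - 5)*(w - 4)*(w + 2)^2*(w^2 - 2*w - 3) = (w - 5)*(w - 4)*(w - 3)*(w + 2)^2*(w + 1)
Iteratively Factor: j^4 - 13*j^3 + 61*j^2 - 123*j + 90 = (j - 3)*(j^3 - 10*j^2 + 31*j - 30) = (j - 3)^2*(j^2 - 7*j + 10) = (j - 5)*(j - 3)^2*(j - 2)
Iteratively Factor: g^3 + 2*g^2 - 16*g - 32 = (g + 4)*(g^2 - 2*g - 8) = (g - 4)*(g + 4)*(g + 2)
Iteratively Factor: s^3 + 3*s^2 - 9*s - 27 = (s - 3)*(s^2 + 6*s + 9) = (s - 3)*(s + 3)*(s + 3)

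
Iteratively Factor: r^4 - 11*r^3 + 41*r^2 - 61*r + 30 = (r - 5)*(r^3 - 6*r^2 + 11*r - 6) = (r - 5)*(r - 1)*(r^2 - 5*r + 6) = (r - 5)*(r - 2)*(r - 1)*(r - 3)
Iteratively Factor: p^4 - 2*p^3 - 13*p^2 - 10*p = (p - 5)*(p^3 + 3*p^2 + 2*p) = p*(p - 5)*(p^2 + 3*p + 2) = p*(p - 5)*(p + 1)*(p + 2)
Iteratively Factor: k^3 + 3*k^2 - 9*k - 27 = (k + 3)*(k^2 - 9) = (k - 3)*(k + 3)*(k + 3)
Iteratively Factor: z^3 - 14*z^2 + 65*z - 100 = (z - 5)*(z^2 - 9*z + 20) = (z - 5)^2*(z - 4)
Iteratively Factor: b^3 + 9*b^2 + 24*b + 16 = (b + 4)*(b^2 + 5*b + 4) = (b + 4)^2*(b + 1)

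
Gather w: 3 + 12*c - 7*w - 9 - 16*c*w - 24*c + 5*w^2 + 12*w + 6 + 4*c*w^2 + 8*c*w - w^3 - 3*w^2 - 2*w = -12*c - w^3 + w^2*(4*c + 2) + w*(3 - 8*c)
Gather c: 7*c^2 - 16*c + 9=7*c^2 - 16*c + 9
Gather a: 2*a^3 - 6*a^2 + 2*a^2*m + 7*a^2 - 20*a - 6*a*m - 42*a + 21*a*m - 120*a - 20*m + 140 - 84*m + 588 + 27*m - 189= 2*a^3 + a^2*(2*m + 1) + a*(15*m - 182) - 77*m + 539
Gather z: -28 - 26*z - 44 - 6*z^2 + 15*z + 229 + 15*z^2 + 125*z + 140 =9*z^2 + 114*z + 297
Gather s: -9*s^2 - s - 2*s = -9*s^2 - 3*s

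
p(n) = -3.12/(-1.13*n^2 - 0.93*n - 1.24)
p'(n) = -3.12*(2.26*n + 0.93)/(-1.13*n^2 - 0.93*n - 1.24)^2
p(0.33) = 1.87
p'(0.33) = -1.87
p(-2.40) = 0.57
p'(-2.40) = 0.46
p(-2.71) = 0.44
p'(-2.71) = 0.33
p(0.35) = 1.83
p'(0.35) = -1.85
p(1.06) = 0.89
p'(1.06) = -0.85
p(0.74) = 1.22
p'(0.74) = -1.25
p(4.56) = 0.11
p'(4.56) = -0.04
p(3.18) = 0.20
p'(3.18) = -0.10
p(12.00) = 0.02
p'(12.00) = -0.00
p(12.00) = 0.02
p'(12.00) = -0.00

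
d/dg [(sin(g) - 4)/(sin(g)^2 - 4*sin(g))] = -cos(g)/sin(g)^2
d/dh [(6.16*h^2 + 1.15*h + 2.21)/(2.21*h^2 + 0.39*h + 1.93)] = (-0.1391*h^2 + 14.0094*h + 1.3576)/(4.8841*h^4 + 1.7238*h^3 + 8.6827*h^2 + 1.5054*h + 3.7249)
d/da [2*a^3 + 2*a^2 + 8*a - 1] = 6*a^2 + 4*a + 8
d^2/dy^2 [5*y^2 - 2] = 10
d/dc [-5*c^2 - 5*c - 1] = -10*c - 5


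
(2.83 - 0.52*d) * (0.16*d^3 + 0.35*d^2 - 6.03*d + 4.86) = -0.0832*d^4 + 0.2708*d^3 + 4.1261*d^2 - 19.5921*d + 13.7538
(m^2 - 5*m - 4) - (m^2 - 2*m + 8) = -3*m - 12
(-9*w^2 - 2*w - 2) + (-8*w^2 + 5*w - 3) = -17*w^2 + 3*w - 5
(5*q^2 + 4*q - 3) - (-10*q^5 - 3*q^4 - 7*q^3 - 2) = 10*q^5 + 3*q^4 + 7*q^3 + 5*q^2 + 4*q - 1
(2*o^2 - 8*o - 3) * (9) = 18*o^2 - 72*o - 27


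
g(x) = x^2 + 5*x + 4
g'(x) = 2*x + 5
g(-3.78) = -0.61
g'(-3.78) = -2.56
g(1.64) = 14.89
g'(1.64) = 8.28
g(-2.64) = -2.23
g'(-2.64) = -0.28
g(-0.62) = 1.28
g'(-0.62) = 3.76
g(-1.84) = -1.81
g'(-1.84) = 1.32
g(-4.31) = 1.03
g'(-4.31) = -3.62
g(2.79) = 25.73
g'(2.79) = 10.58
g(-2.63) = -2.23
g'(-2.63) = -0.26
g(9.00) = 130.00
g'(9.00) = 23.00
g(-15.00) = 154.00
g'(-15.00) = -25.00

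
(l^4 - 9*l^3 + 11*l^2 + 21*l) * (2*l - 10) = 2*l^5 - 28*l^4 + 112*l^3 - 68*l^2 - 210*l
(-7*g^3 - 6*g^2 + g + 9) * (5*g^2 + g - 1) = -35*g^5 - 37*g^4 + 6*g^3 + 52*g^2 + 8*g - 9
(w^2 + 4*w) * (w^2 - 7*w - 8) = w^4 - 3*w^3 - 36*w^2 - 32*w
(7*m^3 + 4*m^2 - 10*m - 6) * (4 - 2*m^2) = -14*m^5 - 8*m^4 + 48*m^3 + 28*m^2 - 40*m - 24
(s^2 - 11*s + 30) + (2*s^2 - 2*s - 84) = 3*s^2 - 13*s - 54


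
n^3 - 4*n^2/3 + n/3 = n*(n - 1)*(n - 1/3)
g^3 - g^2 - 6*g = g*(g - 3)*(g + 2)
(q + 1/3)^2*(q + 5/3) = q^3 + 7*q^2/3 + 11*q/9 + 5/27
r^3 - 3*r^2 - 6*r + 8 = (r - 4)*(r - 1)*(r + 2)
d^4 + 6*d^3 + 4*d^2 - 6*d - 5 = (d - 1)*(d + 1)^2*(d + 5)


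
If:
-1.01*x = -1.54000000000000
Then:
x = 1.52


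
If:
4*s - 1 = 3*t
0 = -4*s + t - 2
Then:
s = -7/8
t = -3/2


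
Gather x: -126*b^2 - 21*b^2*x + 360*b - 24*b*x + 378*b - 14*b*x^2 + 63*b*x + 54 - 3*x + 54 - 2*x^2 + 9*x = -126*b^2 + 738*b + x^2*(-14*b - 2) + x*(-21*b^2 + 39*b + 6) + 108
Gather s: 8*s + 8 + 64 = 8*s + 72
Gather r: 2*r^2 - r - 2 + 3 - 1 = 2*r^2 - r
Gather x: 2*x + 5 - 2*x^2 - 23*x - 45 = -2*x^2 - 21*x - 40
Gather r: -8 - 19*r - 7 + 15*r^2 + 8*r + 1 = 15*r^2 - 11*r - 14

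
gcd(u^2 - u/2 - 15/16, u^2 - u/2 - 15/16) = u^2 - u/2 - 15/16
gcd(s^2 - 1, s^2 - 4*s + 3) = s - 1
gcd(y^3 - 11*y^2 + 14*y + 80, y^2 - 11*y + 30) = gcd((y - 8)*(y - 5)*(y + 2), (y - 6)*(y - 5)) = y - 5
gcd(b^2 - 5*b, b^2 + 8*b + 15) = 1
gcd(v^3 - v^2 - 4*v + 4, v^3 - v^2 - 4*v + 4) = v^3 - v^2 - 4*v + 4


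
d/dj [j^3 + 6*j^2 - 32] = 3*j*(j + 4)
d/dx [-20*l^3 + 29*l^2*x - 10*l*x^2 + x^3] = 29*l^2 - 20*l*x + 3*x^2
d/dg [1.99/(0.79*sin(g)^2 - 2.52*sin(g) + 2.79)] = (5.0148 - 3.1442*sin(g))*cos(g)/(0.79*sin(g)^2 - 2.52*sin(g) + 2.79)^2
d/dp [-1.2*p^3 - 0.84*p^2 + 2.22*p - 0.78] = -3.6*p^2 - 1.68*p + 2.22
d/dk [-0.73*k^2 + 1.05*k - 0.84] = 1.05 - 1.46*k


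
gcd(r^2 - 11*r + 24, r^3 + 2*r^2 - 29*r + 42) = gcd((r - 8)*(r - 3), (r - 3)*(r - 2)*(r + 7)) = r - 3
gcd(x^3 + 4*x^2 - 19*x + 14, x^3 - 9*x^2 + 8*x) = x - 1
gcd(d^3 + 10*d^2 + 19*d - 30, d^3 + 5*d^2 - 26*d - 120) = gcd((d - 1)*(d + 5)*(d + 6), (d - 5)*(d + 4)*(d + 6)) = d + 6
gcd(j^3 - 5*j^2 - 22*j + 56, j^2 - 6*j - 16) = 1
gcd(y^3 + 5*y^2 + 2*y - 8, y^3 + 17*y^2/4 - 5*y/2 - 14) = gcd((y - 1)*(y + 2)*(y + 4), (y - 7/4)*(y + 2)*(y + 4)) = y^2 + 6*y + 8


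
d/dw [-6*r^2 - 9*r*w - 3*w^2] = -9*r - 6*w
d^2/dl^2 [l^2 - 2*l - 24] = 2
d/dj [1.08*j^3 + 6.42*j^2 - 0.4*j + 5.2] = 3.24*j^2 + 12.84*j - 0.4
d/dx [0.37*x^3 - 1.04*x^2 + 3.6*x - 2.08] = 1.11*x^2 - 2.08*x + 3.6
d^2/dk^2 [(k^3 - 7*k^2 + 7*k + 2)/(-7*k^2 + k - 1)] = 12*(-48*k^3 - 73*k^2 + 31*k + 2)/(343*k^6 - 147*k^5 + 168*k^4 - 43*k^3 + 24*k^2 - 3*k + 1)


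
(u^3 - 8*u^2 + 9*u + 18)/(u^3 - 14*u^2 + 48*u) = (u^2 - 2*u - 3)/(u*(u - 8))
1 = 1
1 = 1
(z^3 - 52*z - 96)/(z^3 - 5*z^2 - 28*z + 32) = (z^2 + 8*z + 12)/(z^2 + 3*z - 4)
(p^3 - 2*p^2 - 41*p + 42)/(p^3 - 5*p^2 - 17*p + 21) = (p + 6)/(p + 3)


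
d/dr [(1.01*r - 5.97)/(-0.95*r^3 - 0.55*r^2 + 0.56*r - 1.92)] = (1.919*r^3 - 16.459*r^2 - 6.567*r + 1.404)/(0.9025*r^6 + 1.045*r^5 - 0.7615*r^4 + 3.032*r^3 + 2.4256*r^2 - 2.1504*r + 3.6864)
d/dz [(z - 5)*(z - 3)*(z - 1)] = 3*z^2 - 18*z + 23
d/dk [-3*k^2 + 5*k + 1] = 5 - 6*k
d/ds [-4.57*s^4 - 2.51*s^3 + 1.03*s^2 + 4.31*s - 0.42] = -18.28*s^3 - 7.53*s^2 + 2.06*s + 4.31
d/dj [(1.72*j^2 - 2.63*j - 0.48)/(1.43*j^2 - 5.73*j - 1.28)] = (-6.0947*j^2 - 3.0304*j + 0.616)/(2.0449*j^4 - 16.3878*j^3 + 29.1721*j^2 + 14.6688*j + 1.6384)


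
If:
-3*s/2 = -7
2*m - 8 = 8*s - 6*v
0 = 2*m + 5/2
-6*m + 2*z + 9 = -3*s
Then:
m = -5/4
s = 14/3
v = 287/36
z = -61/4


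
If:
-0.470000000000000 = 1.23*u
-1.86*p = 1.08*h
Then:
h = -1.72222222222222*p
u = -0.38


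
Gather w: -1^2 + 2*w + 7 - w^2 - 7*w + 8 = -w^2 - 5*w + 14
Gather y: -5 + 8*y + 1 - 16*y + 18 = 14 - 8*y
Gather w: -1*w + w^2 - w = w^2 - 2*w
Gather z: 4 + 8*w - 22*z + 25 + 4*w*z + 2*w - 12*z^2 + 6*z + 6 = 10*w - 12*z^2 + z*(4*w - 16) + 35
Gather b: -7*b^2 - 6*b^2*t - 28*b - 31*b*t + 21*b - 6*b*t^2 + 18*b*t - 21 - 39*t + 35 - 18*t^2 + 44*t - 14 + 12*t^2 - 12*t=b^2*(-6*t - 7) + b*(-6*t^2 - 13*t - 7) - 6*t^2 - 7*t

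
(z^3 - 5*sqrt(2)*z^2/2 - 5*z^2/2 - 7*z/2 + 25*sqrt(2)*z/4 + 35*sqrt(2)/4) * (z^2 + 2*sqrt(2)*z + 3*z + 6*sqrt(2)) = z^5 - sqrt(2)*z^4/2 + z^4/2 - 21*z^3 - sqrt(2)*z^3/4 - 31*z^2/2 + 11*sqrt(2)*z^2/2 + 21*sqrt(2)*z/4 + 110*z + 105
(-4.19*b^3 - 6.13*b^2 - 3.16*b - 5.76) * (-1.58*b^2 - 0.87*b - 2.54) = 6.6202*b^5 + 13.3307*b^4 + 20.9685*b^3 + 27.4202*b^2 + 13.0376*b + 14.6304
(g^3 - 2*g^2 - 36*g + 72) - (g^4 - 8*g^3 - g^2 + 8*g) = -g^4 + 9*g^3 - g^2 - 44*g + 72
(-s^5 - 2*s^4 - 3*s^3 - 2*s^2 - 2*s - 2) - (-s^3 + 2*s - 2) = -s^5 - 2*s^4 - 2*s^3 - 2*s^2 - 4*s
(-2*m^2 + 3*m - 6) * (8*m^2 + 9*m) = -16*m^4 + 6*m^3 - 21*m^2 - 54*m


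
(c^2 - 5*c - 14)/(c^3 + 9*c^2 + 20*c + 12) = (c - 7)/(c^2 + 7*c + 6)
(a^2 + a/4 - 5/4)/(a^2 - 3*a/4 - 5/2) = (a - 1)/(a - 2)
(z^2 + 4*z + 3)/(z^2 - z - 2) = (z + 3)/(z - 2)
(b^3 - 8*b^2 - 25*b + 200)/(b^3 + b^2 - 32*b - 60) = (b^2 - 13*b + 40)/(b^2 - 4*b - 12)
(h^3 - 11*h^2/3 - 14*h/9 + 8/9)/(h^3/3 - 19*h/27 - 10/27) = 3*(3*h^2 - 13*h + 4)/(3*h^2 - 2*h - 5)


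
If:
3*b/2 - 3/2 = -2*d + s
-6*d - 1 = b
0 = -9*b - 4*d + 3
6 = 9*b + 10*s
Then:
No Solution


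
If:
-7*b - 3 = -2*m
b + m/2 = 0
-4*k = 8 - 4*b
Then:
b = -3/11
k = -25/11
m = 6/11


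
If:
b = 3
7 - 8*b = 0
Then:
No Solution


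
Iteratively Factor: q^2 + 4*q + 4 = (q + 2)*(q + 2)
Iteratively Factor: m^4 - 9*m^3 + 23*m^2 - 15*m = (m - 1)*(m^3 - 8*m^2 + 15*m) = m*(m - 1)*(m^2 - 8*m + 15) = m*(m - 3)*(m - 1)*(m - 5)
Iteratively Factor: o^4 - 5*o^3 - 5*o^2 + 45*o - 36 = (o + 3)*(o^3 - 8*o^2 + 19*o - 12) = (o - 3)*(o + 3)*(o^2 - 5*o + 4) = (o - 3)*(o - 1)*(o + 3)*(o - 4)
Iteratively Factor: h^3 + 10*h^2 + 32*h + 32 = (h + 2)*(h^2 + 8*h + 16) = (h + 2)*(h + 4)*(h + 4)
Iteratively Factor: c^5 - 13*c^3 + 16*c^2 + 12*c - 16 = (c + 4)*(c^4 - 4*c^3 + 3*c^2 + 4*c - 4) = (c - 2)*(c + 4)*(c^3 - 2*c^2 - c + 2) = (c - 2)*(c + 1)*(c + 4)*(c^2 - 3*c + 2) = (c - 2)^2*(c + 1)*(c + 4)*(c - 1)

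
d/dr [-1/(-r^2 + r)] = (1 - 2*r)/(r^2*(r - 1)^2)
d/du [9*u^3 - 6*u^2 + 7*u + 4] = 27*u^2 - 12*u + 7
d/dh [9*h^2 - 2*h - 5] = 18*h - 2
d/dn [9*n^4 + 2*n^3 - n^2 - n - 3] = 36*n^3 + 6*n^2 - 2*n - 1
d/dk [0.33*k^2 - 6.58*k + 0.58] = 0.66*k - 6.58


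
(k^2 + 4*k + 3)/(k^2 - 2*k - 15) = (k + 1)/(k - 5)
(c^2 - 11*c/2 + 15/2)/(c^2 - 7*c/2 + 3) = (2*c^2 - 11*c + 15)/(2*c^2 - 7*c + 6)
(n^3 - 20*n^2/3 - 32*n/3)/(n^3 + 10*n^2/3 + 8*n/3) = (n - 8)/(n + 2)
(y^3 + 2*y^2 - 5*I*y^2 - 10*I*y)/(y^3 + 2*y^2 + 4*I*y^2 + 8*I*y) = (y - 5*I)/(y + 4*I)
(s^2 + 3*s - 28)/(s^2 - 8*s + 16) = (s + 7)/(s - 4)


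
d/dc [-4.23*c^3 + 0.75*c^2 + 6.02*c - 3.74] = -12.69*c^2 + 1.5*c + 6.02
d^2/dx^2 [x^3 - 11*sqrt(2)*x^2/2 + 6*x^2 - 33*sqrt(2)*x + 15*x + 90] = 6*x - 11*sqrt(2) + 12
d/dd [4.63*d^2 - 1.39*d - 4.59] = 9.26*d - 1.39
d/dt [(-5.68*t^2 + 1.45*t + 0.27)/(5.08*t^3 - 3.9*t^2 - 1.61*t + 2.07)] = (28.8544*t^4 - 14.732*t^3 + 10.685*t^2 - 21.4092*t + 3.4362)/(25.8064*t^6 - 39.624*t^5 - 1.1476*t^4 + 33.5892*t^3 - 13.5539*t^2 - 6.6654*t + 4.2849)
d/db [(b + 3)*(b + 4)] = 2*b + 7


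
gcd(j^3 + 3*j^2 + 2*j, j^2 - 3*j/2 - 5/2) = j + 1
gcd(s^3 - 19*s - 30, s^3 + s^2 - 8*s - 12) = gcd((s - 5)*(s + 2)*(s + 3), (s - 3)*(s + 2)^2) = s + 2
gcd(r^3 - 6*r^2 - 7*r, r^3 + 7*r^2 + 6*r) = r^2 + r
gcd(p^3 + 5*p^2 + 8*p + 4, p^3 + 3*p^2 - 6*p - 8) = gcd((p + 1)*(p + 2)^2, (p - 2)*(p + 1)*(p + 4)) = p + 1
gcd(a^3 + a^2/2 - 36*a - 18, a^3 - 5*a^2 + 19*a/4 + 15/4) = a + 1/2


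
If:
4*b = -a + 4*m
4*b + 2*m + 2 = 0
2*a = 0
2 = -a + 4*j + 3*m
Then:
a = 0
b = -1/3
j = 3/4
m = -1/3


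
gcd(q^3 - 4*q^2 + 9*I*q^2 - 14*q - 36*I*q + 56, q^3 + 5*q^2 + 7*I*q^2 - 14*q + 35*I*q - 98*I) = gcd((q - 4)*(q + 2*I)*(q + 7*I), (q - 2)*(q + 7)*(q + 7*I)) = q + 7*I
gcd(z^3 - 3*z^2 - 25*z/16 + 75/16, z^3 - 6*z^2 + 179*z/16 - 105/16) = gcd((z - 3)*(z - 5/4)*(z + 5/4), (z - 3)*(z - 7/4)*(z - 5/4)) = z^2 - 17*z/4 + 15/4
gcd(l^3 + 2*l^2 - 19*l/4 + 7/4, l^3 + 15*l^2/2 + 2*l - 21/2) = l - 1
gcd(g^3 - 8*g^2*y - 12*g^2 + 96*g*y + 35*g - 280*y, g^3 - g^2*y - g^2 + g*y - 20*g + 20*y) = g - 5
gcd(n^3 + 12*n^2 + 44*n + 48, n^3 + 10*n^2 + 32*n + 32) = n^2 + 6*n + 8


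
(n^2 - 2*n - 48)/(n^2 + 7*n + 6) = (n - 8)/(n + 1)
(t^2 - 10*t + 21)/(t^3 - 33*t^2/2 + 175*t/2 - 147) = 2*(t - 3)/(2*t^2 - 19*t + 42)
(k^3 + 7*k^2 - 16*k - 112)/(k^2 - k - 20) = (k^2 + 3*k - 28)/(k - 5)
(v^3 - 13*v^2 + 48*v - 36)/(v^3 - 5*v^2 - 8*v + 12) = (v - 6)/(v + 2)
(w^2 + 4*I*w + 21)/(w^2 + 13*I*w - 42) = (w - 3*I)/(w + 6*I)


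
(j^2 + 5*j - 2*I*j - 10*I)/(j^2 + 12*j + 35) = (j - 2*I)/(j + 7)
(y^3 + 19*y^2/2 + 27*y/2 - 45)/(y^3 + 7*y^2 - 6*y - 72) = (y^2 + 7*y/2 - 15/2)/(y^2 + y - 12)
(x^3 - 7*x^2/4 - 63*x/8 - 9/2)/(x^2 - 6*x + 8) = (8*x^2 + 18*x + 9)/(8*(x - 2))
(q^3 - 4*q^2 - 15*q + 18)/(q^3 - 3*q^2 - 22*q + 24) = (q + 3)/(q + 4)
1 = 1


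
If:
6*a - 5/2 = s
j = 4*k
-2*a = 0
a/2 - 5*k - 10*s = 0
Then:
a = 0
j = 20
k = 5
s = -5/2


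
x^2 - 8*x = x*(x - 8)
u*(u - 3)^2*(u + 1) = u^4 - 5*u^3 + 3*u^2 + 9*u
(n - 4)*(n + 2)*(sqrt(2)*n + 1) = sqrt(2)*n^3 - 2*sqrt(2)*n^2 + n^2 - 8*sqrt(2)*n - 2*n - 8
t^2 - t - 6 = (t - 3)*(t + 2)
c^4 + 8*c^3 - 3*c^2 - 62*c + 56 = (c - 2)*(c - 1)*(c + 4)*(c + 7)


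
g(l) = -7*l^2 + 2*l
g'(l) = 2 - 14*l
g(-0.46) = -2.40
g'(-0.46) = 8.44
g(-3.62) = -98.97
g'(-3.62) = 52.68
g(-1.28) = -14.03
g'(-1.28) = 19.92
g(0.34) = -0.13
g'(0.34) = -2.76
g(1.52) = -13.13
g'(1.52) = -19.28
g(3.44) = -75.96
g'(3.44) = -46.16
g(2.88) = -52.30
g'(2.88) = -38.32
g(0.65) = -1.66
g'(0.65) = -7.10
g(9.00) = -549.00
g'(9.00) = -124.00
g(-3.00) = -69.00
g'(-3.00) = 44.00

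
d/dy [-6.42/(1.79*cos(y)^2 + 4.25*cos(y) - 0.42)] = -(22.9836*cos(y) + 27.285)*sin(y)/(1.79*cos(y)^2 + 4.25*cos(y) - 0.42)^2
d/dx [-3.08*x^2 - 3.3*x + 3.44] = -6.16*x - 3.3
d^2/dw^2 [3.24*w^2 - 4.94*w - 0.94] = 6.48000000000000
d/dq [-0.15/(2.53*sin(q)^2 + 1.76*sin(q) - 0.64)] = (0.759*sin(q) + 0.264)*cos(q)/(2.53*sin(q)^2 + 1.76*sin(q) - 0.64)^2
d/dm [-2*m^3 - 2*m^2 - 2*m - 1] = -6*m^2 - 4*m - 2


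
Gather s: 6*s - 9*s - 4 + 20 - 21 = -3*s - 5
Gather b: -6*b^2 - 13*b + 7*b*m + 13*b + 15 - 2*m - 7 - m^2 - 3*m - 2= -6*b^2 + 7*b*m - m^2 - 5*m + 6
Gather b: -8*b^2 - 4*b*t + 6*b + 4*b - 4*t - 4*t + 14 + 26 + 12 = -8*b^2 + b*(10 - 4*t) - 8*t + 52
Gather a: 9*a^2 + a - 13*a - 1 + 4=9*a^2 - 12*a + 3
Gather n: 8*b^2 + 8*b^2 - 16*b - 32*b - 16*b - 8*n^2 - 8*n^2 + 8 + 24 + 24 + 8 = 16*b^2 - 64*b - 16*n^2 + 64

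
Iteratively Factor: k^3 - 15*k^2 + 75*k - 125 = (k - 5)*(k^2 - 10*k + 25) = (k - 5)^2*(k - 5)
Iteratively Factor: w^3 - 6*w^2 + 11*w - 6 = (w - 2)*(w^2 - 4*w + 3) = (w - 3)*(w - 2)*(w - 1)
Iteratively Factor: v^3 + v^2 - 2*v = (v + 2)*(v^2 - v) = (v - 1)*(v + 2)*(v)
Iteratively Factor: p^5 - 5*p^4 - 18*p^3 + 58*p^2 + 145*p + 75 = (p - 5)*(p^4 - 18*p^2 - 32*p - 15) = (p - 5)^2*(p^3 + 5*p^2 + 7*p + 3) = (p - 5)^2*(p + 1)*(p^2 + 4*p + 3) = (p - 5)^2*(p + 1)^2*(p + 3)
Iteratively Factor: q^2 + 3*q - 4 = (q + 4)*(q - 1)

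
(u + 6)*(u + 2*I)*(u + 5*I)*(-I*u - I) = -I*u^4 + 7*u^3 - 7*I*u^3 + 49*u^2 + 4*I*u^2 + 42*u + 70*I*u + 60*I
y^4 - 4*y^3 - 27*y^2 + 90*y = y*(y - 6)*(y - 3)*(y + 5)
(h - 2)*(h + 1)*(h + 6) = h^3 + 5*h^2 - 8*h - 12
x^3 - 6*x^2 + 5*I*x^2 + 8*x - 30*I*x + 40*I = (x - 4)*(x - 2)*(x + 5*I)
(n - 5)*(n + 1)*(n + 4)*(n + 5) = n^4 + 5*n^3 - 21*n^2 - 125*n - 100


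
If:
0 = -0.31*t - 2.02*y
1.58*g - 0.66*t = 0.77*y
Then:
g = -2.23458554512046*y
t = -6.51612903225806*y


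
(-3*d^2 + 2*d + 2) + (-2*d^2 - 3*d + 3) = -5*d^2 - d + 5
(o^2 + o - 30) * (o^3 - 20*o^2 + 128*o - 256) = o^5 - 19*o^4 + 78*o^3 + 472*o^2 - 4096*o + 7680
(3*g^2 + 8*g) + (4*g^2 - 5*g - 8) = 7*g^2 + 3*g - 8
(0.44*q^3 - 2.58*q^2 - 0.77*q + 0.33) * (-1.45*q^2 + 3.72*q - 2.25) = -0.638*q^5 + 5.3778*q^4 - 9.4711*q^3 + 2.4621*q^2 + 2.9601*q - 0.7425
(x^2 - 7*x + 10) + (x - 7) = x^2 - 6*x + 3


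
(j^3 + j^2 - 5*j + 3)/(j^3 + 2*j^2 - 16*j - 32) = (j^3 + j^2 - 5*j + 3)/(j^3 + 2*j^2 - 16*j - 32)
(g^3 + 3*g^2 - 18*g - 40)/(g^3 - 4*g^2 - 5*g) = (-g^3 - 3*g^2 + 18*g + 40)/(g*(-g^2 + 4*g + 5))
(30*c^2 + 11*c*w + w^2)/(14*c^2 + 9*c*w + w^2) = (30*c^2 + 11*c*w + w^2)/(14*c^2 + 9*c*w + w^2)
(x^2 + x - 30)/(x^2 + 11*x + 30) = (x - 5)/(x + 5)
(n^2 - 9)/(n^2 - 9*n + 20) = (n^2 - 9)/(n^2 - 9*n + 20)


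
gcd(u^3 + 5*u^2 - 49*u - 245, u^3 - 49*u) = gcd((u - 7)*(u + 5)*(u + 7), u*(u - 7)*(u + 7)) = u^2 - 49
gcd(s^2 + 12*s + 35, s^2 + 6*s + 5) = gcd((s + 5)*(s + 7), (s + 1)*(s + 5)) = s + 5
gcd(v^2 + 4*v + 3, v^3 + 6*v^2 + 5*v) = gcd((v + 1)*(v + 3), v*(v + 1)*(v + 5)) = v + 1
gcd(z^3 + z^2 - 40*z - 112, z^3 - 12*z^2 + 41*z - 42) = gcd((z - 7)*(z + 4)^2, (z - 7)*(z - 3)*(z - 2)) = z - 7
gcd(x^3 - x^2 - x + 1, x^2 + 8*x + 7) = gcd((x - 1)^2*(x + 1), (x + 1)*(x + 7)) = x + 1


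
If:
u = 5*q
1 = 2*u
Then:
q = 1/10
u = 1/2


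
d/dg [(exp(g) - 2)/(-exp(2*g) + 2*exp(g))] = exp(-g)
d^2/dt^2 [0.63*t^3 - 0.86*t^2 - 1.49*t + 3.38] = 3.78*t - 1.72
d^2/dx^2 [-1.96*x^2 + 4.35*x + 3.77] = -3.92000000000000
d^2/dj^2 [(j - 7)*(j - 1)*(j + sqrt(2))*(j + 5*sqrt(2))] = 12*j^2 - 48*j + 36*sqrt(2)*j - 96*sqrt(2) + 34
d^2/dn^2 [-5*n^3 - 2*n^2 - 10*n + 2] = -30*n - 4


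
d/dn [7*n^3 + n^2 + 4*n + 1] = 21*n^2 + 2*n + 4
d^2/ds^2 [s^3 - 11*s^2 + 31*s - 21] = 6*s - 22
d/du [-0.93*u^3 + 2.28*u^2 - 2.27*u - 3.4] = -2.79*u^2 + 4.56*u - 2.27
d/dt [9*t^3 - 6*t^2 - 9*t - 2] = 27*t^2 - 12*t - 9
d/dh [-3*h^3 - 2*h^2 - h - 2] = -9*h^2 - 4*h - 1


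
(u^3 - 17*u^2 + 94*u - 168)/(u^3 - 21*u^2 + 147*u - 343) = (u^2 - 10*u + 24)/(u^2 - 14*u + 49)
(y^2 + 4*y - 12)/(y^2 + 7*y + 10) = (y^2 + 4*y - 12)/(y^2 + 7*y + 10)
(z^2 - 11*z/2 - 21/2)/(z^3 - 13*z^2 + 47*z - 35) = (z + 3/2)/(z^2 - 6*z + 5)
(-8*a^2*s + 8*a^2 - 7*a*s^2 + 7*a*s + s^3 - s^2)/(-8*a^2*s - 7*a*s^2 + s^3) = (s - 1)/s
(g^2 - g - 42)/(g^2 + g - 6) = (g^2 - g - 42)/(g^2 + g - 6)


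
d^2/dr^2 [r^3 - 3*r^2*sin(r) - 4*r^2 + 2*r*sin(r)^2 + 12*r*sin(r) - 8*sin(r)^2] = 3*r^2*sin(r) - 12*sqrt(2)*r*sin(r + pi/4) + 4*r*cos(2*r) + 6*r - 6*sin(r) + 4*sin(2*r) + 24*cos(r) - 16*cos(2*r) - 8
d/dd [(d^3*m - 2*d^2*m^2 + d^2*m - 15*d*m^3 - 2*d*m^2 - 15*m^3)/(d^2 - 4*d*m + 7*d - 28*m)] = m*((2*d - 4*m + 7)*(-d^3 + 2*d^2*m - d^2 + 15*d*m^2 + 2*d*m + 15*m^2) + (d^2 - 4*d*m + 7*d - 28*m)*(3*d^2 - 4*d*m + 2*d - 15*m^2 - 2*m))/(d^2 - 4*d*m + 7*d - 28*m)^2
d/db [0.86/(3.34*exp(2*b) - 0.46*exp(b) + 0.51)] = (0.3956 - 5.7448*exp(b))*exp(b)/(3.34*exp(2*b) - 0.46*exp(b) + 0.51)^2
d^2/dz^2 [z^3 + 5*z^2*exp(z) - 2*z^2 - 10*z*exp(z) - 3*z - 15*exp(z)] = 5*z^2*exp(z) + 10*z*exp(z) + 6*z - 25*exp(z) - 4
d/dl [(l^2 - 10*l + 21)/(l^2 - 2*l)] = 2*(4*l^2 - 21*l + 21)/(l^2*(l^2 - 4*l + 4))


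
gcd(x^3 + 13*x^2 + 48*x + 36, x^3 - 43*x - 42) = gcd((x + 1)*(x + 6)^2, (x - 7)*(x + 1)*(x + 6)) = x^2 + 7*x + 6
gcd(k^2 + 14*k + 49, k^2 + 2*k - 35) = k + 7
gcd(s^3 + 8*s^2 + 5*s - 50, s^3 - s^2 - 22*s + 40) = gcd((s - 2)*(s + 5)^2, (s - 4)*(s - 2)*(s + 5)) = s^2 + 3*s - 10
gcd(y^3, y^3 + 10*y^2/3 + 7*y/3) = y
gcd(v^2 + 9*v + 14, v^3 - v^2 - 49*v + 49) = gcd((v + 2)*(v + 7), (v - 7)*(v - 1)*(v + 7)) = v + 7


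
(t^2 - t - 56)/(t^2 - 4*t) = (t^2 - t - 56)/(t*(t - 4))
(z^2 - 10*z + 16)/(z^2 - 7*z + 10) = (z - 8)/(z - 5)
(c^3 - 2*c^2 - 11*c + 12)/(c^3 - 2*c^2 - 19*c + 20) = (c^2 - c - 12)/(c^2 - c - 20)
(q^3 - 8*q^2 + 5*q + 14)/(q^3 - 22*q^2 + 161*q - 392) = (q^2 - q - 2)/(q^2 - 15*q + 56)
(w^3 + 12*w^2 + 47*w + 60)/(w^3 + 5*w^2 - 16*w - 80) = (w + 3)/(w - 4)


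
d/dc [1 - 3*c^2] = -6*c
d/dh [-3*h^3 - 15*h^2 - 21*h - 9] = -9*h^2 - 30*h - 21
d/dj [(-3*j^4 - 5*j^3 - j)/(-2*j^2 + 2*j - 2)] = (3*j^5 - 2*j^4 + j^3 + 7*j^2 + 1/2)/(j^4 - 2*j^3 + 3*j^2 - 2*j + 1)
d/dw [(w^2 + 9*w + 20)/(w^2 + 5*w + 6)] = 2*(-2*w^2 - 14*w - 23)/(w^4 + 10*w^3 + 37*w^2 + 60*w + 36)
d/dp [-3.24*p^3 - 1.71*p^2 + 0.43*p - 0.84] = -9.72*p^2 - 3.42*p + 0.43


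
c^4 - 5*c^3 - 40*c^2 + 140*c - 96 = (c - 8)*(c - 2)*(c - 1)*(c + 6)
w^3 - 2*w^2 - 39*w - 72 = (w - 8)*(w + 3)^2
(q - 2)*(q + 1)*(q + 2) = q^3 + q^2 - 4*q - 4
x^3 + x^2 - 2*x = x*(x - 1)*(x + 2)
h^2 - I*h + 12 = (h - 4*I)*(h + 3*I)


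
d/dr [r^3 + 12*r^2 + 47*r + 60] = 3*r^2 + 24*r + 47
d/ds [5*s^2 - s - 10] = 10*s - 1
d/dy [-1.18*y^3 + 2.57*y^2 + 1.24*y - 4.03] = -3.54*y^2 + 5.14*y + 1.24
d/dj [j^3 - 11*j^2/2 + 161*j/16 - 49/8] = 3*j^2 - 11*j + 161/16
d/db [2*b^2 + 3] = 4*b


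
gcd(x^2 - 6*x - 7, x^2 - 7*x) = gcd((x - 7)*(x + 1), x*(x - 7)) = x - 7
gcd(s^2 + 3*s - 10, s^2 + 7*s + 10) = s + 5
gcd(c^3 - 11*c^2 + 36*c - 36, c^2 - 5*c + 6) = c^2 - 5*c + 6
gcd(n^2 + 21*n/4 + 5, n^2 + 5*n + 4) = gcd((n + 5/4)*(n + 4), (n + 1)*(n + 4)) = n + 4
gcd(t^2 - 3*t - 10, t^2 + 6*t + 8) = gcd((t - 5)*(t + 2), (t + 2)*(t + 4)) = t + 2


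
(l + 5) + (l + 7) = 2*l + 12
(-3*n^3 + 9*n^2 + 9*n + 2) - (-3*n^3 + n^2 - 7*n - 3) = 8*n^2 + 16*n + 5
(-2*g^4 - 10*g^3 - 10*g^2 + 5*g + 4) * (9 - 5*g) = 10*g^5 + 32*g^4 - 40*g^3 - 115*g^2 + 25*g + 36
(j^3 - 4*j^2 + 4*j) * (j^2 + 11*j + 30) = j^5 + 7*j^4 - 10*j^3 - 76*j^2 + 120*j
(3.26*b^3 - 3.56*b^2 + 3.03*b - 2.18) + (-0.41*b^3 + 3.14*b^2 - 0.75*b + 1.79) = 2.85*b^3 - 0.42*b^2 + 2.28*b - 0.39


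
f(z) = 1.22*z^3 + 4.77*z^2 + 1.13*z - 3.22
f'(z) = 3.66*z^2 + 9.54*z + 1.13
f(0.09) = -3.08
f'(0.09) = 2.02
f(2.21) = 35.74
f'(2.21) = 40.09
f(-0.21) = -3.26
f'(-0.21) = -0.71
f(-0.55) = -2.60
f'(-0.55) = -3.01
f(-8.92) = -499.64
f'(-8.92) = 207.25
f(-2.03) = 3.94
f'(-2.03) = -3.15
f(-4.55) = -24.53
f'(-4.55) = 33.49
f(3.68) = 126.34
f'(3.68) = 85.80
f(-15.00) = -3064.42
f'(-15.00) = 681.53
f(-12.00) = -1438.06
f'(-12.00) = 413.69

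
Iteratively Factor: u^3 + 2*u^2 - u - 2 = (u + 2)*(u^2 - 1) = (u - 1)*(u + 2)*(u + 1)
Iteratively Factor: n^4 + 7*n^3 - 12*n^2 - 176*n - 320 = (n - 5)*(n^3 + 12*n^2 + 48*n + 64) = (n - 5)*(n + 4)*(n^2 + 8*n + 16) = (n - 5)*(n + 4)^2*(n + 4)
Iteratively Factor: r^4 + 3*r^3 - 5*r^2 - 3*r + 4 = (r - 1)*(r^3 + 4*r^2 - r - 4) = (r - 1)*(r + 4)*(r^2 - 1) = (r - 1)*(r + 1)*(r + 4)*(r - 1)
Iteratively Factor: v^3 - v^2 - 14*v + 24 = (v + 4)*(v^2 - 5*v + 6) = (v - 2)*(v + 4)*(v - 3)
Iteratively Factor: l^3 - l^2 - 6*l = (l + 2)*(l^2 - 3*l) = l*(l + 2)*(l - 3)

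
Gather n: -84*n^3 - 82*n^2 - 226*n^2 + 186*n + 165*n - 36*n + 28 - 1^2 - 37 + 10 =-84*n^3 - 308*n^2 + 315*n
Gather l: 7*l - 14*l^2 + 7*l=-14*l^2 + 14*l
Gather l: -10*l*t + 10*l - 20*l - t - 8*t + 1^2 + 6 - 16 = l*(-10*t - 10) - 9*t - 9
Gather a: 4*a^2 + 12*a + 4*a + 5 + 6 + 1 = 4*a^2 + 16*a + 12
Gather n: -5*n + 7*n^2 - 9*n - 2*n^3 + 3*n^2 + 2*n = -2*n^3 + 10*n^2 - 12*n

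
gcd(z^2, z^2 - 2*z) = z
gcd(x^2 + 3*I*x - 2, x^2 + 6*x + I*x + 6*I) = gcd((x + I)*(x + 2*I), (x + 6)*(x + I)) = x + I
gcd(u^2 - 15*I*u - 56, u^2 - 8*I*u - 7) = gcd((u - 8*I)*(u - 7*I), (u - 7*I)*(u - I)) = u - 7*I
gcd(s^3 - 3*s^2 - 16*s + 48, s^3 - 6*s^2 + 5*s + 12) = s^2 - 7*s + 12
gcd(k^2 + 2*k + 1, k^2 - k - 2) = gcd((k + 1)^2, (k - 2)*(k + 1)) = k + 1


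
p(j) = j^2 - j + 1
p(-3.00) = 13.00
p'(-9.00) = -19.00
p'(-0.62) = -2.24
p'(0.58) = 0.16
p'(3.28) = 5.56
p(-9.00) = 91.00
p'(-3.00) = -7.00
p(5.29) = 23.69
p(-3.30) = 15.19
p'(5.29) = 9.58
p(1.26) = 1.33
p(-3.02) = 13.14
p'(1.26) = 1.52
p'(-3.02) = -7.04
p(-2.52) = 9.87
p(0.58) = 0.76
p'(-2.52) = -6.04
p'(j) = 2*j - 1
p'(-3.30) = -7.60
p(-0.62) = 2.00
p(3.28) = 8.48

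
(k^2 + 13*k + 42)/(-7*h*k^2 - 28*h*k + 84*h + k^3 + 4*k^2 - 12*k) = (-k - 7)/(7*h*k - 14*h - k^2 + 2*k)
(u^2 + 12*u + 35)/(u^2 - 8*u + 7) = (u^2 + 12*u + 35)/(u^2 - 8*u + 7)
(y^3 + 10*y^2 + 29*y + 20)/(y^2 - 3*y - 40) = (y^2 + 5*y + 4)/(y - 8)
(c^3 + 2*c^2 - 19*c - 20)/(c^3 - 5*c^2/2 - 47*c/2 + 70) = 2*(c + 1)/(2*c - 7)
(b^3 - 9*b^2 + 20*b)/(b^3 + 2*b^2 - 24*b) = (b - 5)/(b + 6)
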